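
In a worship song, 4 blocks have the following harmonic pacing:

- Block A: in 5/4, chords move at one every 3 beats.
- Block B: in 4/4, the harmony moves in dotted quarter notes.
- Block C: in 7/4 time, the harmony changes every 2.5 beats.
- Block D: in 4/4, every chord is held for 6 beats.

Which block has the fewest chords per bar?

A: 5/3 = 5/3 chords/bar.
B: 4/1.5 = 8/3 chords/bar.
C: 7/2.5 = 2.8 chords/bar.
D: 4/6 = 2/3 chords/bar.
Slowest is D at 2/3 chords/bar.

Block D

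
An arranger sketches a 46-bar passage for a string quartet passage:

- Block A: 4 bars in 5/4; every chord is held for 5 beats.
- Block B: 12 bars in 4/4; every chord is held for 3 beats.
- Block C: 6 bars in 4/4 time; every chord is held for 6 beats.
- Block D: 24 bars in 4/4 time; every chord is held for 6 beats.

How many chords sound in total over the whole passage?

A: 4·5 = 20 beats, 20/5 = 4 chords.
B: 12·4 = 48 beats, 48/3 = 16 chords.
C: 6·4 = 24 beats, 24/6 = 4 chords.
D: 24·4 = 96 beats, 96/6 = 16 chords.
Total: 4 + 16 + 4 + 16 = 40.

40 chords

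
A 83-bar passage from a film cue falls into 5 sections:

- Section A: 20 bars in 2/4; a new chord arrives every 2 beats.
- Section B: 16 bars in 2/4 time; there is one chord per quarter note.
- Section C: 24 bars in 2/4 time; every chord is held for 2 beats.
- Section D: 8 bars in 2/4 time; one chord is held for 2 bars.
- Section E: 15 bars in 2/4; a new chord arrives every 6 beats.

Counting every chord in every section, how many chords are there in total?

A: 20 bars × 2 beats = 40 beats; 2 beats/chord → 20 chords.
B: 16 bars × 2 beats = 32 beats; 1 beat/chord → 32 chords.
C: 24 bars × 2 beats = 48 beats; 2 beats/chord → 24 chords.
D: 8 bars × 2 beats = 16 beats; 4 beats/chord → 4 chords.
E: 15 bars × 2 beats = 30 beats; 6 beats/chord → 5 chords.
Total: 20 + 32 + 24 + 4 + 5 = 85.

85 chords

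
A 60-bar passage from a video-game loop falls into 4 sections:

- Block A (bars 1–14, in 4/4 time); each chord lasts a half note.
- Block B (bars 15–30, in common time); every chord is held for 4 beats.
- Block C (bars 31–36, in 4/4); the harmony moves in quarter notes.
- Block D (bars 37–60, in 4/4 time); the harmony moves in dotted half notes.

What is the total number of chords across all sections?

100 chords

A: 14·4 = 56 beats, 56/2 = 28 chords.
B: 16·4 = 64 beats, 64/4 = 16 chords.
C: 6·4 = 24 beats, 24/1 = 24 chords.
D: 24·4 = 96 beats, 96/3 = 32 chords.
Total: 28 + 16 + 24 + 32 = 100.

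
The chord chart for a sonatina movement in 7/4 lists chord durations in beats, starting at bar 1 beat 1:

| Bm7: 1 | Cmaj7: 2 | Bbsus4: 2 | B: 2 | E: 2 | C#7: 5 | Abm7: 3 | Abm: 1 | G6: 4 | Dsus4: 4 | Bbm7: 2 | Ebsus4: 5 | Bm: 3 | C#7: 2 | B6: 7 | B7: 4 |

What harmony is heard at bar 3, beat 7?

Beat 7 of bar 3 is beat (3−1)×7 + 7 = 21 overall.
Running totals: Bm7 ends at 1, Cmaj7 ends at 3, Bbsus4 ends at 5, B ends at 7, E ends at 9, C#7 ends at 14, Abm7 ends at 17, Abm ends at 18, G6 ends at 22.
Beat 21 falls within G6.

G6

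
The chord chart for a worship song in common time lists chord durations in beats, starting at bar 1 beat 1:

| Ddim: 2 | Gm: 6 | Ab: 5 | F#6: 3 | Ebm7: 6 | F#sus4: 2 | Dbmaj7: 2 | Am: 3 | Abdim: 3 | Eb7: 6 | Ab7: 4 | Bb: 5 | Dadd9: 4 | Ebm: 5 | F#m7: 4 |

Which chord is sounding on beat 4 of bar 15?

Beat 4 of bar 15 is beat (15−1)×4 + 4 = 60 overall.
Running totals: Ddim ends at 2, Gm ends at 8, Ab ends at 13, F#6 ends at 16, Ebm7 ends at 22, F#sus4 ends at 24, Dbmaj7 ends at 26, Am ends at 29, Abdim ends at 32, Eb7 ends at 38, Ab7 ends at 42, Bb ends at 47, Dadd9 ends at 51, Ebm ends at 56, F#m7 ends at 60.
Beat 60 falls within F#m7.

F#m7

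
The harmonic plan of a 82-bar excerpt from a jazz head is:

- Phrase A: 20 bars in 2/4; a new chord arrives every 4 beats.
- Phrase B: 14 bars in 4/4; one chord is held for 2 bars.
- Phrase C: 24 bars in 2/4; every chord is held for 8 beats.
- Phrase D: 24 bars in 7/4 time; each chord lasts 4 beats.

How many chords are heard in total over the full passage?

65 chords

A: 20 bars × 2 beats = 40 beats; 4 beats/chord → 10 chords.
B: 14 bars × 4 beats = 56 beats; 8 beats/chord → 7 chords.
C: 24 bars × 2 beats = 48 beats; 8 beats/chord → 6 chords.
D: 24 bars × 7 beats = 168 beats; 4 beats/chord → 42 chords.
Total: 10 + 7 + 6 + 42 = 65.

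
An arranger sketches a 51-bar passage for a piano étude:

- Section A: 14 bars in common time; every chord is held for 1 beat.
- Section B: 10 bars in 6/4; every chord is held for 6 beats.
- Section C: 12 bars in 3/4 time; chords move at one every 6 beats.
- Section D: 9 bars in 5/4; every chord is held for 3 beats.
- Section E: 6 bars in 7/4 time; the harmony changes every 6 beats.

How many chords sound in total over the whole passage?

94 chords

A: 14·4 = 56 beats, 56/1 = 56 chords.
B: 10·6 = 60 beats, 60/6 = 10 chords.
C: 12·3 = 36 beats, 36/6 = 6 chords.
D: 9·5 = 45 beats, 45/3 = 15 chords.
E: 6·7 = 42 beats, 42/6 = 7 chords.
Total: 56 + 10 + 6 + 15 + 7 = 94.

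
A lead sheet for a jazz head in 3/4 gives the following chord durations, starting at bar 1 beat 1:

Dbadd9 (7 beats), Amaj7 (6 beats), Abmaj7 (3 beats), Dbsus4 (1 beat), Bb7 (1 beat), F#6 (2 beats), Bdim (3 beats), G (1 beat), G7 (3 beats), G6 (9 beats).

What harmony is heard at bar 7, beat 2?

F#6

Beat 2 of bar 7 is beat (7−1)×3 + 2 = 20 overall.
Running totals: Dbadd9 ends at 7, Amaj7 ends at 13, Abmaj7 ends at 16, Dbsus4 ends at 17, Bb7 ends at 18, F#6 ends at 20.
Beat 20 falls within F#6.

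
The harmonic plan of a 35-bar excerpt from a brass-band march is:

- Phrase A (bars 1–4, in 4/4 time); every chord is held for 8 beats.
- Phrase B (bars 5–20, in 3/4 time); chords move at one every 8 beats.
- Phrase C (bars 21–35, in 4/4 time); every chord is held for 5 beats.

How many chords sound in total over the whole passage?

A: 4 bars × 4 beats = 16 beats; 8 beats/chord → 2 chords.
B: 16 bars × 3 beats = 48 beats; 8 beats/chord → 6 chords.
C: 15 bars × 4 beats = 60 beats; 5 beats/chord → 12 chords.
Total: 2 + 6 + 12 = 20.

20 chords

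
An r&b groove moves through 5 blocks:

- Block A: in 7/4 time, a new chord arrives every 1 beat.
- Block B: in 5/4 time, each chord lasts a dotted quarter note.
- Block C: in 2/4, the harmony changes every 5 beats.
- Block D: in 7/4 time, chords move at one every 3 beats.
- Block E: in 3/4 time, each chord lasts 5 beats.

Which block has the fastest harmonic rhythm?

Block A

A: each chord is 1 beat in 7/4, so 7 per bar.
B: each chord is 1.5 beats in 5/4, so 10/3 per bar.
C: each chord is 5 beats in 2/4, so 0.4 per bar.
D: each chord is 3 beats in 7/4, so 7/3 per bar.
E: each chord is 5 beats in 3/4, so 0.6 per bar.
Fastest is A at 7 chords/bar.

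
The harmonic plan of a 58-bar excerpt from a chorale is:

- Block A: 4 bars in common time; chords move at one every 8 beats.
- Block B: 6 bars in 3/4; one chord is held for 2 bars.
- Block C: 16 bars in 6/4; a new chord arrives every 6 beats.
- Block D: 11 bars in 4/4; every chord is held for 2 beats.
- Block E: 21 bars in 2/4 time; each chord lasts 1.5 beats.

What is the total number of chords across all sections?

A: 4 bars × 4 beats = 16 beats; 8 beats/chord → 2 chords.
B: 6 bars × 3 beats = 18 beats; 6 beats/chord → 3 chords.
C: 16 bars × 6 beats = 96 beats; 6 beats/chord → 16 chords.
D: 11 bars × 4 beats = 44 beats; 2 beats/chord → 22 chords.
E: 21 bars × 2 beats = 42 beats; 1.5 beats/chord → 28 chords.
Total: 2 + 3 + 16 + 22 + 28 = 71.

71 chords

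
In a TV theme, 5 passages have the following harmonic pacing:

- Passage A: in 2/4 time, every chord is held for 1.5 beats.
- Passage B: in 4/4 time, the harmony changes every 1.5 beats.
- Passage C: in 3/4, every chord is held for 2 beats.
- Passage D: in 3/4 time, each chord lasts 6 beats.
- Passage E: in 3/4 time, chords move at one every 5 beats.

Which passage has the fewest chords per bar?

A: 2 beats/bar ÷ 1.5 beats/chord = 4/3 chords/bar.
B: 4 beats/bar ÷ 1.5 beats/chord = 8/3 chords/bar.
C: 3 beats/bar ÷ 2 beats/chord = 1.5 chords/bar.
D: 3 beats/bar ÷ 6 beats/chord = 0.5 chords/bar.
E: 3 beats/bar ÷ 5 beats/chord = 0.6 chords/bar.
Slowest is D at 0.5 chords/bar.

Passage D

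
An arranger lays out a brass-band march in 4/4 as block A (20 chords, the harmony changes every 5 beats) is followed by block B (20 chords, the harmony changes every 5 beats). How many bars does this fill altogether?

A: 20 × 5 = 100 beats = 25 bars.
B: 20 × 5 = 100 beats = 25 bars.
Total: 25 + 25 = 50 bars.

50 bars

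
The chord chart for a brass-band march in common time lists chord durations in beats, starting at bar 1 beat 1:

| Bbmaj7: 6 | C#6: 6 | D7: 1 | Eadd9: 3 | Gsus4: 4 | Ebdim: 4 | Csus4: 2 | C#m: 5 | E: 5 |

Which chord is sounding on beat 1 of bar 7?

Csus4

Beat 1 of bar 7 is beat (7−1)×4 + 1 = 25 overall.
Running totals: Bbmaj7 ends at 6, C#6 ends at 12, D7 ends at 13, Eadd9 ends at 16, Gsus4 ends at 20, Ebdim ends at 24, Csus4 ends at 26.
Beat 25 falls within Csus4.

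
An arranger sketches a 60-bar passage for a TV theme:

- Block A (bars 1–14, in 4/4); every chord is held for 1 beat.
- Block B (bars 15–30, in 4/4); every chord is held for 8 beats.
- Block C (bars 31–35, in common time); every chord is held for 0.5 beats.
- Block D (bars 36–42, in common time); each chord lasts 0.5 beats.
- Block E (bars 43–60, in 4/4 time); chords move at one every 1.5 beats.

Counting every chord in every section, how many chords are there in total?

208 chords

A: 14 bars × 4 beats = 56 beats; 1 beat/chord → 56 chords.
B: 16 bars × 4 beats = 64 beats; 8 beats/chord → 8 chords.
C: 5 bars × 4 beats = 20 beats; 0.5 beats/chord → 40 chords.
D: 7 bars × 4 beats = 28 beats; 0.5 beats/chord → 56 chords.
E: 18 bars × 4 beats = 72 beats; 1.5 beats/chord → 48 chords.
Total: 56 + 8 + 40 + 56 + 48 = 208.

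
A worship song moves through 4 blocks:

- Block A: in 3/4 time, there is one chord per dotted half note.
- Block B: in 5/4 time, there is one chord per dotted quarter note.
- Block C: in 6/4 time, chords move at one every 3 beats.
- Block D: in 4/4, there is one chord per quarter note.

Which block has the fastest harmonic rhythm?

Block D

A: each chord is 3 beats in 3/4, so 1 per bar.
B: each chord is 1.5 beats in 5/4, so 10/3 per bar.
C: each chord is 3 beats in 6/4, so 2 per bar.
D: each chord is 1 beat in 4/4, so 4 per bar.
Fastest is D at 4 chords/bar.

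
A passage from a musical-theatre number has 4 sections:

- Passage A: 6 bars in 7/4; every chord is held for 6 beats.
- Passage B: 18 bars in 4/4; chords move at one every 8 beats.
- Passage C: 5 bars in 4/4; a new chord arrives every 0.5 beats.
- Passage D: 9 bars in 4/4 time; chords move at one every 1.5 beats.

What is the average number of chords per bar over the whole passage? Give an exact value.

40/19 chords per bar

A: 6 bars of 7 beats is 42 beats; at 6 beats each that's 7 chords.
B: 18 bars of 4 beats is 72 beats; at 8 beats each that's 9 chords.
C: 5 bars of 4 beats is 20 beats; at 0.5 beats each that's 40 chords.
D: 9 bars of 4 beats is 36 beats; at 1.5 beats each that's 24 chords.
Overall: 80 chords over 38 bars → 80/38 = 40/19 chords per bar.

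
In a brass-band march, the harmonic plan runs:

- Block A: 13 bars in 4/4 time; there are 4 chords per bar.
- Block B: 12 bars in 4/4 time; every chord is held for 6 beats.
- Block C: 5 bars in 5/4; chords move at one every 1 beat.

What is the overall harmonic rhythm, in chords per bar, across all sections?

17/6 chords per bar

A: 13 bars of 4 beats is 52 beats; at 1 beat each that's 52 chords.
B: 12 bars of 4 beats is 48 beats; at 6 beats each that's 8 chords.
C: 5 bars of 5 beats is 25 beats; at 1 beat each that's 25 chords.
Overall: 85 chords over 30 bars → 85/30 = 17/6 chords per bar.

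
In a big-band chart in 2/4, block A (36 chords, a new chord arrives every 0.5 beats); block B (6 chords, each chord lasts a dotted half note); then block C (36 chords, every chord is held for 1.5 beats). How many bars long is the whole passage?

A: 36 × 0.5 = 18 beats = 9 bars.
B: 6 × 3 = 18 beats = 9 bars.
C: 36 × 1.5 = 54 beats = 27 bars.
Total: 9 + 9 + 27 = 45 bars.

45 bars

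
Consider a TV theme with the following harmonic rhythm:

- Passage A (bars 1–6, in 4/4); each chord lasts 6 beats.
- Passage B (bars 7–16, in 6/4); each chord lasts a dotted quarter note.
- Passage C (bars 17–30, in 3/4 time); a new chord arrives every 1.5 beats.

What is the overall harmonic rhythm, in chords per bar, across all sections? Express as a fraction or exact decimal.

2.4 chords per bar

A: 6 × 4 = 24 beats ÷ 6 = 4 chords.
B: 10 × 6 = 60 beats ÷ 1.5 = 40 chords.
C: 14 × 3 = 42 beats ÷ 1.5 = 28 chords.
Overall: 72 chords over 30 bars → 72/30 = 2.4 chords per bar.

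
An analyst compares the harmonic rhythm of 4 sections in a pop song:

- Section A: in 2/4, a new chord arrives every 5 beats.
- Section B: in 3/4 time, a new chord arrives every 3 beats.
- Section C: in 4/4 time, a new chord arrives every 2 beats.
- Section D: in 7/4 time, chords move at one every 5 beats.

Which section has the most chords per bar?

Section C

A: 2/5 = 0.4 chords/bar.
B: 3/3 = 1 chord/bar.
C: 4/2 = 2 chords/bar.
D: 7/5 = 1.4 chords/bar.
Fastest is C at 2 chords/bar.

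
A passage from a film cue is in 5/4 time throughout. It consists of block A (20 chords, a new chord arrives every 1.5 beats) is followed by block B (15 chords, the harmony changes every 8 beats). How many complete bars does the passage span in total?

30 bars

A: 20 × 1.5 = 30 beats = 6 bars.
B: 15 × 8 = 120 beats = 24 bars.
Total: 6 + 24 = 30 bars.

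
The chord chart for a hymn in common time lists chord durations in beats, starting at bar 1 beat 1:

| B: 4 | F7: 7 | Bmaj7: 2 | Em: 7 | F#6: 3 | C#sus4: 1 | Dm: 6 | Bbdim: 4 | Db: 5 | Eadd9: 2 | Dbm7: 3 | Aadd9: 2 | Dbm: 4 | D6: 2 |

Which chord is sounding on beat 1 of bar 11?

Beat 1 of bar 11 is beat (11−1)×4 + 1 = 41 overall.
Running totals: B ends at 4, F7 ends at 11, Bmaj7 ends at 13, Em ends at 20, F#6 ends at 23, C#sus4 ends at 24, Dm ends at 30, Bbdim ends at 34, Db ends at 39, Eadd9 ends at 41.
Beat 41 falls within Eadd9.

Eadd9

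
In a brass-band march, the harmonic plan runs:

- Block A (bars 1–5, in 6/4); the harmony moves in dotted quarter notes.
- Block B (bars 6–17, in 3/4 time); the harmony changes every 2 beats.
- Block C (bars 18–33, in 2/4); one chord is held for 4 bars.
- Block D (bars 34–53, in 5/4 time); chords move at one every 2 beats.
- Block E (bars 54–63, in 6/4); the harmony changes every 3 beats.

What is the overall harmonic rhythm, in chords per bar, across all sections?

16/9 chords per bar

A: 5 bars of 6 beats is 30 beats; at 1.5 beats each that's 20 chords.
B: 12 bars of 3 beats is 36 beats; at 2 beats each that's 18 chords.
C: 16 bars of 2 beats is 32 beats; at 8 beats each that's 4 chords.
D: 20 bars of 5 beats is 100 beats; at 2 beats each that's 50 chords.
E: 10 bars of 6 beats is 60 beats; at 3 beats each that's 20 chords.
Overall: 112 chords over 63 bars → 112/63 = 16/9 chords per bar.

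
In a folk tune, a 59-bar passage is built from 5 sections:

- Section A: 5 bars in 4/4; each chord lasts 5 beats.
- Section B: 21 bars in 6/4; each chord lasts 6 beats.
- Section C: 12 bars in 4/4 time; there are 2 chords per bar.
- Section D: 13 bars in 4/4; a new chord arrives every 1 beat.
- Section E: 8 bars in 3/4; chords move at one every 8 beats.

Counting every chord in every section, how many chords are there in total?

A: 5·4 = 20 beats, 20/5 = 4 chords.
B: 21·6 = 126 beats, 126/6 = 21 chords.
C: 12·4 = 48 beats, 48/2 = 24 chords.
D: 13·4 = 52 beats, 52/1 = 52 chords.
E: 8·3 = 24 beats, 24/8 = 3 chords.
Total: 4 + 21 + 24 + 52 + 3 = 104.

104 chords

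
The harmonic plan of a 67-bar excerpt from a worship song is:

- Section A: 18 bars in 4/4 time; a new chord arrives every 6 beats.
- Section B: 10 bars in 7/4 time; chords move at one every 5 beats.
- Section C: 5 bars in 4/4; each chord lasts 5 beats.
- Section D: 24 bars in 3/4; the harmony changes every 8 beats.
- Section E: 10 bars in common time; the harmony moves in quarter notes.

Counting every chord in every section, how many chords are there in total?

A: 18·4 = 72 beats, 72/6 = 12 chords.
B: 10·7 = 70 beats, 70/5 = 14 chords.
C: 5·4 = 20 beats, 20/5 = 4 chords.
D: 24·3 = 72 beats, 72/8 = 9 chords.
E: 10·4 = 40 beats, 40/1 = 40 chords.
Total: 12 + 14 + 4 + 9 + 40 = 79.

79 chords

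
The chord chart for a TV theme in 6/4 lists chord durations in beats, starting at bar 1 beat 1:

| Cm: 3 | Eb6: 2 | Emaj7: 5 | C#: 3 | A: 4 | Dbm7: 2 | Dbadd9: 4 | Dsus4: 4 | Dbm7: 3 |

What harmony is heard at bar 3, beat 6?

Dbm7

Beat 6 of bar 3 is beat (3−1)×6 + 6 = 18 overall.
Running totals: Cm ends at 3, Eb6 ends at 5, Emaj7 ends at 10, C# ends at 13, A ends at 17, Dbm7 ends at 19.
Beat 18 falls within Dbm7.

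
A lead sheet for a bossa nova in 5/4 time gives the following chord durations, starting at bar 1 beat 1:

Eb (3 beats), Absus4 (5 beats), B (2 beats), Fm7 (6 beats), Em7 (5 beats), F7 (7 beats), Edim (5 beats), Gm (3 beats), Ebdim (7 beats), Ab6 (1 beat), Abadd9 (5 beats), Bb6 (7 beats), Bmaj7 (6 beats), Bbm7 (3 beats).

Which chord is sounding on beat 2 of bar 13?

Beat 2 of bar 13 is beat (13−1)×5 + 2 = 62 overall.
Running totals: Eb ends at 3, Absus4 ends at 8, B ends at 10, Fm7 ends at 16, Em7 ends at 21, F7 ends at 28, Edim ends at 33, Gm ends at 36, Ebdim ends at 43, Ab6 ends at 44, Abadd9 ends at 49, Bb6 ends at 56, Bmaj7 ends at 62.
Beat 62 falls within Bmaj7.

Bmaj7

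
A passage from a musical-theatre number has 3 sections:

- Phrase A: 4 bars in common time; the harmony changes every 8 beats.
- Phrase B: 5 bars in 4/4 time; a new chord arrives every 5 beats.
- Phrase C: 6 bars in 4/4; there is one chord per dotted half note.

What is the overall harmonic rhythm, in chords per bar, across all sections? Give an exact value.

14/15 chords per bar

A: 4 × 4 = 16 beats ÷ 8 = 2 chords.
B: 5 × 4 = 20 beats ÷ 5 = 4 chords.
C: 6 × 4 = 24 beats ÷ 3 = 8 chords.
Overall: 14 chords over 15 bars → 14/15 = 14/15 chords per bar.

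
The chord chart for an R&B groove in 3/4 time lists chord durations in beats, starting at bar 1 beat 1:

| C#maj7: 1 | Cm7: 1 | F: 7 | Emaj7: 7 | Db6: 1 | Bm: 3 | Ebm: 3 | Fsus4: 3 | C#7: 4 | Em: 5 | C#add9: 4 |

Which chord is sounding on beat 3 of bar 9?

C#7

Beat 3 of bar 9 is beat (9−1)×3 + 3 = 27 overall.
Running totals: C#maj7 ends at 1, Cm7 ends at 2, F ends at 9, Emaj7 ends at 16, Db6 ends at 17, Bm ends at 20, Ebm ends at 23, Fsus4 ends at 26, C#7 ends at 30.
Beat 27 falls within C#7.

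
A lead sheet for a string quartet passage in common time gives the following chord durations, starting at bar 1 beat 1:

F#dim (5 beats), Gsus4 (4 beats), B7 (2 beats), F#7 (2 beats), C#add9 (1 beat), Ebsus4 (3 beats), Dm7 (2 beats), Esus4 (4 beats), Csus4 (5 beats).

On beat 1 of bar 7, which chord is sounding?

Beat 1 of bar 7 is beat (7−1)×4 + 1 = 25 overall.
Running totals: F#dim ends at 5, Gsus4 ends at 9, B7 ends at 11, F#7 ends at 13, C#add9 ends at 14, Ebsus4 ends at 17, Dm7 ends at 19, Esus4 ends at 23, Csus4 ends at 28.
Beat 25 falls within Csus4.

Csus4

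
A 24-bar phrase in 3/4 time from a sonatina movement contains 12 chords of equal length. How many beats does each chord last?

6 beats

24 bars × 3 beats/bar = 72 beats total.
72 beats ÷ 12 chords = 6 beats per chord.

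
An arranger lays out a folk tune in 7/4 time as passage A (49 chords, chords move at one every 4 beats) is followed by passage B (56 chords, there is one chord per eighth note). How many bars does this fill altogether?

A: 49 × 4 = 196 beats = 28 bars.
B: 56 × 0.5 = 28 beats = 4 bars.
Total: 28 + 4 = 32 bars.

32 bars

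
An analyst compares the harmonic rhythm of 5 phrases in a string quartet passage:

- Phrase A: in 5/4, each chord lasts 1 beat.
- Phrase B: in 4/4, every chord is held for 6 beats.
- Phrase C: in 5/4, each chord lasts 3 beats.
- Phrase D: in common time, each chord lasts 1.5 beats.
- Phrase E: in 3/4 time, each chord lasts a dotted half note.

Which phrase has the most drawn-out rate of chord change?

A: each chord is 1 beat in 5/4, so 5 per bar.
B: each chord is 6 beats in 4/4, so 2/3 per bar.
C: each chord is 3 beats in 5/4, so 5/3 per bar.
D: each chord is 1.5 beats in 4/4, so 8/3 per bar.
E: each chord is 3 beats in 3/4, so 1 per bar.
Slowest is B at 2/3 chords/bar.

Phrase B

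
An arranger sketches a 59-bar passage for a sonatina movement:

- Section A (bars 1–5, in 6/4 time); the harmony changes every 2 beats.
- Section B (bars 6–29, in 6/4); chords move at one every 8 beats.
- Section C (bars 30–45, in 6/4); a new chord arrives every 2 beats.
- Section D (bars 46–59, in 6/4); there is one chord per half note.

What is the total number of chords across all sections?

A has 30 beats and chords last 2 each, so 15 chords.
B has 144 beats and chords last 8 each, so 18 chords.
C has 96 beats and chords last 2 each, so 48 chords.
D has 84 beats and chords last 2 each, so 42 chords.
Total: 15 + 18 + 48 + 42 = 123.

123 chords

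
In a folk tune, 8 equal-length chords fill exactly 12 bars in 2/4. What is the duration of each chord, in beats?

12 bars × 2 beats/bar = 24 beats total.
24 beats ÷ 8 chords = 3 beats per chord.
(That is a dotted half note.)

3 beats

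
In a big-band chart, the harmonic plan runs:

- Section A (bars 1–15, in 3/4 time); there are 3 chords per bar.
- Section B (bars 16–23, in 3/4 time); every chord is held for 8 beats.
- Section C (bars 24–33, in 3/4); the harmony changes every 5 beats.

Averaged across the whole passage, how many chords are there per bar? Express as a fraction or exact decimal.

18/11 chords per bar

A: 15 × 3 = 45 beats ÷ 1 = 45 chords.
B: 8 × 3 = 24 beats ÷ 8 = 3 chords.
C: 10 × 3 = 30 beats ÷ 5 = 6 chords.
Overall: 54 chords over 33 bars → 54/33 = 18/11 chords per bar.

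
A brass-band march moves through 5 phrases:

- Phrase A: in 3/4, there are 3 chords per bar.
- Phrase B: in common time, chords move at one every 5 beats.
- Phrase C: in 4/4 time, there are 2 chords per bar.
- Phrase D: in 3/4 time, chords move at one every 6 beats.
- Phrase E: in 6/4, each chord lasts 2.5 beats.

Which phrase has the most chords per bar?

Phrase A

A: 3 beats/bar ÷ 1 beat/chord = 3 chords/bar.
B: 4 beats/bar ÷ 5 beats/chord = 0.8 chords/bar.
C: 4 beats/bar ÷ 2 beats/chord = 2 chords/bar.
D: 3 beats/bar ÷ 6 beats/chord = 0.5 chords/bar.
E: 6 beats/bar ÷ 2.5 beats/chord = 2.4 chords/bar.
Fastest is A at 3 chords/bar.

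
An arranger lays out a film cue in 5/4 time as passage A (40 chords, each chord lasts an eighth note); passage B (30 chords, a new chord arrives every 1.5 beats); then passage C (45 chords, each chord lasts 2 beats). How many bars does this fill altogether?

A: 40 × 0.5 = 20 beats = 4 bars.
B: 30 × 1.5 = 45 beats = 9 bars.
C: 45 × 2 = 90 beats = 18 bars.
Total: 4 + 9 + 18 = 31 bars.

31 bars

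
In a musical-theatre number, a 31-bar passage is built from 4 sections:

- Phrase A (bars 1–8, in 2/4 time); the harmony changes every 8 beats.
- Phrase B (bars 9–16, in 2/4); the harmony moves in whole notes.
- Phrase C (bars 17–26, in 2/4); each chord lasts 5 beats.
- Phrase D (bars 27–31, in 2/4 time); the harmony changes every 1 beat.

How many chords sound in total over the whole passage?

20 chords

A has 16 beats and chords last 8 each, so 2 chords.
B has 16 beats and chords last 4 each, so 4 chords.
C has 20 beats and chords last 5 each, so 4 chords.
D has 10 beats and chords last 1 each, so 10 chords.
Total: 2 + 4 + 4 + 10 = 20.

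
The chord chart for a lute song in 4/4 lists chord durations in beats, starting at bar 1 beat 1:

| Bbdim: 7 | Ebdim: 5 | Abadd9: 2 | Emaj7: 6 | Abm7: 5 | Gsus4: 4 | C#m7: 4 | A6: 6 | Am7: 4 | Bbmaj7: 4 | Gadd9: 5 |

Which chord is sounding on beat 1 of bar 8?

Beat 1 of bar 8 is beat (8−1)×4 + 1 = 29 overall.
Running totals: Bbdim ends at 7, Ebdim ends at 12, Abadd9 ends at 14, Emaj7 ends at 20, Abm7 ends at 25, Gsus4 ends at 29.
Beat 29 falls within Gsus4.

Gsus4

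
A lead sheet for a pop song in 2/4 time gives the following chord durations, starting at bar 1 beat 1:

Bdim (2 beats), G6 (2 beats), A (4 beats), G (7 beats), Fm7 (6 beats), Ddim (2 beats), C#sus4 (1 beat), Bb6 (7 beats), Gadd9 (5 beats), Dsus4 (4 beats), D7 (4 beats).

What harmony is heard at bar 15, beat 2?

Beat 2 of bar 15 is beat (15−1)×2 + 2 = 30 overall.
Running totals: Bdim ends at 2, G6 ends at 4, A ends at 8, G ends at 15, Fm7 ends at 21, Ddim ends at 23, C#sus4 ends at 24, Bb6 ends at 31.
Beat 30 falls within Bb6.

Bb6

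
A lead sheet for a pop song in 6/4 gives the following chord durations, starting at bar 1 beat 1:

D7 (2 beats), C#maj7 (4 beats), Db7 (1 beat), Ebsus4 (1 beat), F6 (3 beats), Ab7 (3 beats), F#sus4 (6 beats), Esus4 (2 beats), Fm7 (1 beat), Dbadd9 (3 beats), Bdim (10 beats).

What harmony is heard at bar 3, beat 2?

Beat 2 of bar 3 is beat (3−1)×6 + 2 = 14 overall.
Running totals: D7 ends at 2, C#maj7 ends at 6, Db7 ends at 7, Ebsus4 ends at 8, F6 ends at 11, Ab7 ends at 14.
Beat 14 falls within Ab7.

Ab7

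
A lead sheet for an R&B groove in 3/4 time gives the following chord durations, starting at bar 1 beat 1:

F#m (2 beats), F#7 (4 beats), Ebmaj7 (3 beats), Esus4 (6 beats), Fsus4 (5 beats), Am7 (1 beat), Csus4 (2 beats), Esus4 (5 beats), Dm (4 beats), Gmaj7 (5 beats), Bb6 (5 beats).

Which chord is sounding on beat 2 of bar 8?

Beat 2 of bar 8 is beat (8−1)×3 + 2 = 23 overall.
Running totals: F#m ends at 2, F#7 ends at 6, Ebmaj7 ends at 9, Esus4 ends at 15, Fsus4 ends at 20, Am7 ends at 21, Csus4 ends at 23.
Beat 23 falls within Csus4.

Csus4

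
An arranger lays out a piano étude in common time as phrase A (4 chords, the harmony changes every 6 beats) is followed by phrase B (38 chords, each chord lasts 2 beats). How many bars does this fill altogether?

25 bars

A: 4 × 6 = 24 beats = 6 bars.
B: 38 × 2 = 76 beats = 19 bars.
Total: 6 + 19 = 25 bars.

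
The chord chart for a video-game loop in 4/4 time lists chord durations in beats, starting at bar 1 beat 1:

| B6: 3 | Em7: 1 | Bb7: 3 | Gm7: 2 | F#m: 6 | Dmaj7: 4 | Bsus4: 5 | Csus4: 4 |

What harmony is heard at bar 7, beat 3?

Csus4

Beat 3 of bar 7 is beat (7−1)×4 + 3 = 27 overall.
Running totals: B6 ends at 3, Em7 ends at 4, Bb7 ends at 7, Gm7 ends at 9, F#m ends at 15, Dmaj7 ends at 19, Bsus4 ends at 24, Csus4 ends at 28.
Beat 27 falls within Csus4.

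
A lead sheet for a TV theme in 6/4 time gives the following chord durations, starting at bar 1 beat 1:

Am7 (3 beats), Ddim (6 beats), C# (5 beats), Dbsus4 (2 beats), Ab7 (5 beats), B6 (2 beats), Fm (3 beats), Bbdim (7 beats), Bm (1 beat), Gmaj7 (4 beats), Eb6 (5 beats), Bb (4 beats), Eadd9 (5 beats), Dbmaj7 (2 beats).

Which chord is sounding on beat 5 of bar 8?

Beat 5 of bar 8 is beat (8−1)×6 + 5 = 47 overall.
Running totals: Am7 ends at 3, Ddim ends at 9, C# ends at 14, Dbsus4 ends at 16, Ab7 ends at 21, B6 ends at 23, Fm ends at 26, Bbdim ends at 33, Bm ends at 34, Gmaj7 ends at 38, Eb6 ends at 43, Bb ends at 47.
Beat 47 falls within Bb.

Bb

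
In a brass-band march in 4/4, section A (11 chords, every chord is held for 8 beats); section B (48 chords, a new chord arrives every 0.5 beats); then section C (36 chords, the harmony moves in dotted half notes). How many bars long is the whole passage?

55 bars

A: 11 × 8 = 88 beats = 22 bars.
B: 48 × 0.5 = 24 beats = 6 bars.
C: 36 × 3 = 108 beats = 27 bars.
Total: 22 + 6 + 27 = 55 bars.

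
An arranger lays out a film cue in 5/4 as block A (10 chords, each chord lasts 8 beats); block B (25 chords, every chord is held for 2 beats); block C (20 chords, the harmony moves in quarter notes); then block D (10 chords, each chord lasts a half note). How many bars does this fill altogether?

34 bars

A: 10 × 8 = 80 beats = 16 bars.
B: 25 × 2 = 50 beats = 10 bars.
C: 20 × 1 = 20 beats = 4 bars.
D: 10 × 2 = 20 beats = 4 bars.
Total: 16 + 10 + 4 + 4 = 34 bars.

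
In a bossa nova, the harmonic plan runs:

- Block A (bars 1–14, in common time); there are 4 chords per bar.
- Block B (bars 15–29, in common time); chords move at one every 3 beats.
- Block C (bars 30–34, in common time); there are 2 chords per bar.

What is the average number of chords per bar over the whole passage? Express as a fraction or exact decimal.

43/17 chords per bar

A: 14 × 4 = 56 beats ÷ 1 = 56 chords.
B: 15 × 4 = 60 beats ÷ 3 = 20 chords.
C: 5 × 4 = 20 beats ÷ 2 = 10 chords.
Overall: 86 chords over 34 bars → 86/34 = 43/17 chords per bar.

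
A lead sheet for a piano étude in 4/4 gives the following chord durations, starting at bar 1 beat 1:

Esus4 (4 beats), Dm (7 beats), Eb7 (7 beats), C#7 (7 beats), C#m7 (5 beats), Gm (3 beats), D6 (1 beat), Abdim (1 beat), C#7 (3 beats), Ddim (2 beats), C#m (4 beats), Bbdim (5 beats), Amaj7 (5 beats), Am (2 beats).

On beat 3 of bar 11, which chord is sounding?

C#m

Beat 3 of bar 11 is beat (11−1)×4 + 3 = 43 overall.
Running totals: Esus4 ends at 4, Dm ends at 11, Eb7 ends at 18, C#7 ends at 25, C#m7 ends at 30, Gm ends at 33, D6 ends at 34, Abdim ends at 35, C#7 ends at 38, Ddim ends at 40, C#m ends at 44.
Beat 43 falls within C#m.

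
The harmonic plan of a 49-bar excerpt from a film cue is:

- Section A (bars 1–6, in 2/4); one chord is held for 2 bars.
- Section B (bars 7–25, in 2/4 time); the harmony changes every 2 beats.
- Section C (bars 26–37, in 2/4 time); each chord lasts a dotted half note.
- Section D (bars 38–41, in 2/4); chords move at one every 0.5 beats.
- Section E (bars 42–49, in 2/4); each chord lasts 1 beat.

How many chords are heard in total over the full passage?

62 chords

A: 6·2 = 12 beats, 12/4 = 3 chords.
B: 19·2 = 38 beats, 38/2 = 19 chords.
C: 12·2 = 24 beats, 24/3 = 8 chords.
D: 4·2 = 8 beats, 8/0.5 = 16 chords.
E: 8·2 = 16 beats, 16/1 = 16 chords.
Total: 3 + 19 + 8 + 16 + 16 = 62.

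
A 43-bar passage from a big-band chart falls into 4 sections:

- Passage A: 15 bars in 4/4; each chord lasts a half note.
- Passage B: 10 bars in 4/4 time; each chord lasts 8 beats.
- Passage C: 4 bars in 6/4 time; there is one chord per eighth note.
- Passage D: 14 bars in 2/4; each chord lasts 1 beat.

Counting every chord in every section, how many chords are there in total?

111 chords

A: 15·4 = 60 beats, 60/2 = 30 chords.
B: 10·4 = 40 beats, 40/8 = 5 chords.
C: 4·6 = 24 beats, 24/0.5 = 48 chords.
D: 14·2 = 28 beats, 28/1 = 28 chords.
Total: 30 + 5 + 48 + 28 = 111.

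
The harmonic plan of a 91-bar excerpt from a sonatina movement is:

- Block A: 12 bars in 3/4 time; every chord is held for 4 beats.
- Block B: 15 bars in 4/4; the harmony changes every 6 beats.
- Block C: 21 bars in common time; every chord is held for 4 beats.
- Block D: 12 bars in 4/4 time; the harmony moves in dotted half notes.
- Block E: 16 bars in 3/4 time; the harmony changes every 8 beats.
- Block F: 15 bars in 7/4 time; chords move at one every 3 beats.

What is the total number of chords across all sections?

A has 36 beats and chords last 4 each, so 9 chords.
B has 60 beats and chords last 6 each, so 10 chords.
C has 84 beats and chords last 4 each, so 21 chords.
D has 48 beats and chords last 3 each, so 16 chords.
E has 48 beats and chords last 8 each, so 6 chords.
F has 105 beats and chords last 3 each, so 35 chords.
Total: 9 + 10 + 21 + 16 + 6 + 35 = 97.

97 chords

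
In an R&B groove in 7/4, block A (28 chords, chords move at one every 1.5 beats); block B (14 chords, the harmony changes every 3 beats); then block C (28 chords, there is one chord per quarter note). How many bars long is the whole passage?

16 bars

A: 28 × 1.5 = 42 beats = 6 bars.
B: 14 × 3 = 42 beats = 6 bars.
C: 28 × 1 = 28 beats = 4 bars.
Total: 6 + 6 + 4 = 16 bars.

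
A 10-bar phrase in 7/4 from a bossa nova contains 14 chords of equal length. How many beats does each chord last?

5 beats

10 bars × 7 beats/bar = 70 beats total.
70 beats ÷ 14 chords = 5 beats per chord.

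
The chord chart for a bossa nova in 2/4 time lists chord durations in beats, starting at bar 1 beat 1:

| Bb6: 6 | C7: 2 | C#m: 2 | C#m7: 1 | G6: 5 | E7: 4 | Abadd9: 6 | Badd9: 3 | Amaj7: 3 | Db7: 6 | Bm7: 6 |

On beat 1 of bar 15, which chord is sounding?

Badd9

Beat 1 of bar 15 is beat (15−1)×2 + 1 = 29 overall.
Running totals: Bb6 ends at 6, C7 ends at 8, C#m ends at 10, C#m7 ends at 11, G6 ends at 16, E7 ends at 20, Abadd9 ends at 26, Badd9 ends at 29.
Beat 29 falls within Badd9.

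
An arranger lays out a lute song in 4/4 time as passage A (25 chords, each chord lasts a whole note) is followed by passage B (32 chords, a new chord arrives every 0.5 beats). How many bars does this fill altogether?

A: 25 × 4 = 100 beats = 25 bars.
B: 32 × 0.5 = 16 beats = 4 bars.
Total: 25 + 4 = 29 bars.

29 bars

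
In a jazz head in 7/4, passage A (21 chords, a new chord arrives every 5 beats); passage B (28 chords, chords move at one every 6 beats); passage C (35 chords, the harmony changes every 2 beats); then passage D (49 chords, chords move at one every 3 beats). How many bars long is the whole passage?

A: 21 × 5 = 105 beats = 15 bars.
B: 28 × 6 = 168 beats = 24 bars.
C: 35 × 2 = 70 beats = 10 bars.
D: 49 × 3 = 147 beats = 21 bars.
Total: 15 + 24 + 10 + 21 = 70 bars.

70 bars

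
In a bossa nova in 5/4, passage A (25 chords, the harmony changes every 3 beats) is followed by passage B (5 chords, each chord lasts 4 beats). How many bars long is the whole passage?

19 bars

A: 25 × 3 = 75 beats = 15 bars.
B: 5 × 4 = 20 beats = 4 bars.
Total: 15 + 4 = 19 bars.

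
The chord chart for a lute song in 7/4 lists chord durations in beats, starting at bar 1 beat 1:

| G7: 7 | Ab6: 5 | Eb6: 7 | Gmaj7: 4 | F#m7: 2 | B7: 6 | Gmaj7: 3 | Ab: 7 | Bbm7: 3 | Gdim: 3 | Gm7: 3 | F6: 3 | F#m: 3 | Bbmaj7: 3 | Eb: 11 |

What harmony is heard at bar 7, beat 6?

Beat 6 of bar 7 is beat (7−1)×7 + 6 = 48 overall.
Running totals: G7 ends at 7, Ab6 ends at 12, Eb6 ends at 19, Gmaj7 ends at 23, F#m7 ends at 25, B7 ends at 31, Gmaj7 ends at 34, Ab ends at 41, Bbm7 ends at 44, Gdim ends at 47, Gm7 ends at 50.
Beat 48 falls within Gm7.

Gm7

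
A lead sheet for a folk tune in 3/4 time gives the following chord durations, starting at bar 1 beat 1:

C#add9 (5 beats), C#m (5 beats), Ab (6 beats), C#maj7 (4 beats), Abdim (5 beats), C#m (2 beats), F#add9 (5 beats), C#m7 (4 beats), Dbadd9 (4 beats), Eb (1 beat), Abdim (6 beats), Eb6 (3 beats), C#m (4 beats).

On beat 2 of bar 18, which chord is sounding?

Beat 2 of bar 18 is beat (18−1)×3 + 2 = 53 overall.
Running totals: C#add9 ends at 5, C#m ends at 10, Ab ends at 16, C#maj7 ends at 20, Abdim ends at 25, C#m ends at 27, F#add9 ends at 32, C#m7 ends at 36, Dbadd9 ends at 40, Eb ends at 41, Abdim ends at 47, Eb6 ends at 50, C#m ends at 54.
Beat 53 falls within C#m.

C#m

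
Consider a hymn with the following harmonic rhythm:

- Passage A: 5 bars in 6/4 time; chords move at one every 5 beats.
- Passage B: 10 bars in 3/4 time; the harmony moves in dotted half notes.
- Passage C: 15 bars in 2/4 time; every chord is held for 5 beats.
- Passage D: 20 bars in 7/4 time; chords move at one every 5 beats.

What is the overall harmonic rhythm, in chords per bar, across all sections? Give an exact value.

A: 5 × 6 = 30 beats ÷ 5 = 6 chords.
B: 10 × 3 = 30 beats ÷ 3 = 10 chords.
C: 15 × 2 = 30 beats ÷ 5 = 6 chords.
D: 20 × 7 = 140 beats ÷ 5 = 28 chords.
Overall: 50 chords over 50 bars → 50/50 = 1 chords per bar.

1 chords per bar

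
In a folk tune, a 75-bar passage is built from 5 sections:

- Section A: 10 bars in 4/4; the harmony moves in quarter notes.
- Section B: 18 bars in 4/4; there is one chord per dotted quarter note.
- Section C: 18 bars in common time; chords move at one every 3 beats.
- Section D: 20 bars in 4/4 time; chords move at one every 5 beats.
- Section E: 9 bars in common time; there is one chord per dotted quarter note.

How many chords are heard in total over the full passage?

A: 10·4 = 40 beats, 40/1 = 40 chords.
B: 18·4 = 72 beats, 72/1.5 = 48 chords.
C: 18·4 = 72 beats, 72/3 = 24 chords.
D: 20·4 = 80 beats, 80/5 = 16 chords.
E: 9·4 = 36 beats, 36/1.5 = 24 chords.
Total: 40 + 48 + 24 + 16 + 24 = 152.

152 chords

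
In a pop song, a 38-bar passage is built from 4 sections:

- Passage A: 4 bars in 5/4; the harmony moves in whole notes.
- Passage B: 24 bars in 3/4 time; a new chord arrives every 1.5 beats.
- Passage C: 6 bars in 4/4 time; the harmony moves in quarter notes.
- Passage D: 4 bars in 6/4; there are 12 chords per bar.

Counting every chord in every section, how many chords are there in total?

125 chords

A has 20 beats and chords last 4 each, so 5 chords.
B has 72 beats and chords last 1.5 each, so 48 chords.
C has 24 beats and chords last 1 each, so 24 chords.
D has 24 beats and chords last 0.5 each, so 48 chords.
Total: 5 + 48 + 24 + 48 = 125.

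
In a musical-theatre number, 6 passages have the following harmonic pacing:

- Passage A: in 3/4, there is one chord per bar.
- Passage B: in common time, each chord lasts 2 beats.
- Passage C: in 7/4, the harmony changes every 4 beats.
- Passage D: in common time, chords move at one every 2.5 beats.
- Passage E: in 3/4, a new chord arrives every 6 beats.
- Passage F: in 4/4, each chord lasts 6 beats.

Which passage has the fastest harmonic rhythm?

Passage B

A: 3 beats/bar ÷ 3 beats/chord = 1 chord/bar.
B: 4 beats/bar ÷ 2 beats/chord = 2 chords/bar.
C: 7 beats/bar ÷ 4 beats/chord = 1.75 chords/bar.
D: 4 beats/bar ÷ 2.5 beats/chord = 1.6 chords/bar.
E: 3 beats/bar ÷ 6 beats/chord = 0.5 chords/bar.
F: 4 beats/bar ÷ 6 beats/chord = 2/3 chords/bar.
Fastest is B at 2 chords/bar.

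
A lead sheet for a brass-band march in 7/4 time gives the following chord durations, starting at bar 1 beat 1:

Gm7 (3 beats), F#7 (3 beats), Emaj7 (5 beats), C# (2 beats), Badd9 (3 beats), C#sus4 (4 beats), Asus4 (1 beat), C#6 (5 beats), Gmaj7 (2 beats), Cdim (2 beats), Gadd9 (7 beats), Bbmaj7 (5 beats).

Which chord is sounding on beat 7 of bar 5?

Beat 7 of bar 5 is beat (5−1)×7 + 7 = 35 overall.
Running totals: Gm7 ends at 3, F#7 ends at 6, Emaj7 ends at 11, C# ends at 13, Badd9 ends at 16, C#sus4 ends at 20, Asus4 ends at 21, C#6 ends at 26, Gmaj7 ends at 28, Cdim ends at 30, Gadd9 ends at 37.
Beat 35 falls within Gadd9.

Gadd9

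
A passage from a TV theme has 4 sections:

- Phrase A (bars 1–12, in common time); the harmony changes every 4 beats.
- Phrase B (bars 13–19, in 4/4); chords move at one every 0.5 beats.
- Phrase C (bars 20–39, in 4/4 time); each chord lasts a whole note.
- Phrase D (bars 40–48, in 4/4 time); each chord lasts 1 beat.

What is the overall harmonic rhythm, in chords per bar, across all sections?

31/12 chords per bar

A: 12 × 4 = 48 beats ÷ 4 = 12 chords.
B: 7 × 4 = 28 beats ÷ 0.5 = 56 chords.
C: 20 × 4 = 80 beats ÷ 4 = 20 chords.
D: 9 × 4 = 36 beats ÷ 1 = 36 chords.
Overall: 124 chords over 48 bars → 124/48 = 31/12 chords per bar.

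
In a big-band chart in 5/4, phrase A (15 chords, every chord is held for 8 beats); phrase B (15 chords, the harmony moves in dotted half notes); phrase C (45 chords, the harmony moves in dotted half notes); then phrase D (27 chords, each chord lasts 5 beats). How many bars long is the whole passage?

A: 15 × 8 = 120 beats = 24 bars.
B: 15 × 3 = 45 beats = 9 bars.
C: 45 × 3 = 135 beats = 27 bars.
D: 27 × 5 = 135 beats = 27 bars.
Total: 24 + 9 + 27 + 27 = 87 bars.

87 bars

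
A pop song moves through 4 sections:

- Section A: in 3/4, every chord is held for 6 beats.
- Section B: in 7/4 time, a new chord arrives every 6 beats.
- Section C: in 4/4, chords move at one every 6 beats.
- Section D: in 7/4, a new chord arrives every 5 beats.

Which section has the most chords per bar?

Section D

A: each chord is 6 beats in 3/4, so 0.5 per bar.
B: each chord is 6 beats in 7/4, so 7/6 per bar.
C: each chord is 6 beats in 4/4, so 2/3 per bar.
D: each chord is 5 beats in 7/4, so 1.4 per bar.
Fastest is D at 1.4 chords/bar.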